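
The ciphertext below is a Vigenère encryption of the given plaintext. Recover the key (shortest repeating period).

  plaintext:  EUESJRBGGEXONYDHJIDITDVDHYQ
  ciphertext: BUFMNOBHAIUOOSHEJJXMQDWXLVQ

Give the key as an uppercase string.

XABUE

  i= 0: B-E = 23 → X
  i= 1: U-U =  0 → A
  i= 2: F-E =  1 → B
  i= 3: M-S = 20 → U
  i= 4: N-J =  4 → E
  i= 5: O-R = 23 → X
  i= 6: B-B =  0 → A
  i= 7: H-G =  1 → B
  i= 8: A-G = 20 → U
  i= 9: I-E =  4 → E
  i=10: U-X = 23 → X
  i=11: O-O =  0 → A
  i=12: O-N =  1 → B
  i=13: S-Y = 20 → U
  i=14: H-D =  4 → E
  i=15: E-H = 23 → X
  i=16: J-J =  0 → A
  i=17: J-I =  1 → B
  i=18: X-D = 20 → U
  i=19: M-I =  4 → E
  i=20: Q-T = 23 → X
  i=21: D-D =  0 → A
  i=22: W-V =  1 → B
  i=23: X-D = 20 → U
  i=24: L-H =  4 → E
  i=25: V-Y = 23 → X
  i=26: Q-Q =  0 → A
  shifts repeat with period 5: XABUE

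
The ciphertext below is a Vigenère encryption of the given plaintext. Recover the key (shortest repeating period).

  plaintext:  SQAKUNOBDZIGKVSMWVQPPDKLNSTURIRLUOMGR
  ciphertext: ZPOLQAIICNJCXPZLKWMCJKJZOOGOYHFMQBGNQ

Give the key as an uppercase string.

HZOBWNU

  i= 0: Z-S =  7 → H
  i= 1: P-Q = 25 → Z
  i= 2: O-A = 14 → O
  i= 3: L-K =  1 → B
  i= 4: Q-U = 22 → W
  i= 5: A-N = 13 → N
  i= 6: I-O = 20 → U
  i= 7: I-B =  7 → H
  i= 8: C-D = 25 → Z
  i= 9: N-Z = 14 → O
  i=10: J-I =  1 → B
  i=11: C-G = 22 → W
  i=12: X-K = 13 → N
  i=13: P-V = 20 → U
  i=14: Z-S =  7 → H
  i=15: L-M = 25 → Z
  i=16: K-W = 14 → O
  i=17: W-V =  1 → B
  i=18: M-Q = 22 → W
  i=19: C-P = 13 → N
  i=20: J-P = 20 → U
  i=21: K-D =  7 → H
  i=22: J-K = 25 → Z
  i=23: Z-L = 14 → O
  i=24: O-N =  1 → B
  i=25: O-S = 22 → W
  i=26: G-T = 13 → N
  i=27: O-U = 20 → U
  i=28: Y-R =  7 → H
  i=29: H-I = 25 → Z
  i=30: F-R = 14 → O
  i=31: M-L =  1 → B
  i=32: Q-U = 22 → W
  i=33: B-O = 13 → N
  i=34: G-M = 20 → U
  i=35: N-G =  7 → H
  i=36: Q-R = 25 → Z
  shifts repeat with period 7: HZOBWNU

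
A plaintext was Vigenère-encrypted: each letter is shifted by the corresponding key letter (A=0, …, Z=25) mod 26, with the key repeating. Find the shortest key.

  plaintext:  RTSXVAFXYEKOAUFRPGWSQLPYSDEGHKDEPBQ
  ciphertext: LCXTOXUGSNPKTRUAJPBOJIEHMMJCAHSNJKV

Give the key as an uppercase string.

  i= 0: L-R = 20 → U
  i= 1: C-T =  9 → J
  i= 2: X-S =  5 → F
  i= 3: T-X = 22 → W
  i= 4: O-V = 19 → T
  i= 5: X-A = 23 → X
  i= 6: U-F = 15 → P
  i= 7: G-X =  9 → J
  i= 8: S-Y = 20 → U
  i= 9: N-E =  9 → J
  i=10: P-K =  5 → F
  i=11: K-O = 22 → W
  i=12: T-A = 19 → T
  i=13: R-U = 23 → X
  i=14: U-F = 15 → P
  i=15: A-R =  9 → J
  i=16: J-P = 20 → U
  i=17: P-G =  9 → J
  i=18: B-W =  5 → F
  i=19: O-S = 22 → W
  i=20: J-Q = 19 → T
  i=21: I-L = 23 → X
  i=22: E-P = 15 → P
  i=23: H-Y =  9 → J
  i=24: M-S = 20 → U
  i=25: M-D =  9 → J
  i=26: J-E =  5 → F
  i=27: C-G = 22 → W
  i=28: A-H = 19 → T
  i=29: H-K = 23 → X
  i=30: S-D = 15 → P
  i=31: N-E =  9 → J
  i=32: J-P = 20 → U
  i=33: K-B =  9 → J
  i=34: V-Q =  5 → F
  shifts repeat with period 8: UJFWTXPJ

UJFWTXPJ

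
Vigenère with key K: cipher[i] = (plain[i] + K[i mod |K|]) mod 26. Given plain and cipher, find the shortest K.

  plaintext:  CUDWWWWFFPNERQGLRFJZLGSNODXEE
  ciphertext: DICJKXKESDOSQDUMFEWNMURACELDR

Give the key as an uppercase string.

  i= 0: D-C =  1 → B
  i= 1: I-U = 14 → O
  i= 2: C-D = 25 → Z
  i= 3: J-W = 13 → N
  i= 4: K-W = 14 → O
  i= 5: X-W =  1 → B
  i= 6: K-W = 14 → O
  i= 7: E-F = 25 → Z
  i= 8: S-F = 13 → N
  i= 9: D-P = 14 → O
  i=10: O-N =  1 → B
  i=11: S-E = 14 → O
  i=12: Q-R = 25 → Z
  i=13: D-Q = 13 → N
  i=14: U-G = 14 → O
  i=15: M-L =  1 → B
  i=16: F-R = 14 → O
  i=17: E-F = 25 → Z
  i=18: W-J = 13 → N
  i=19: N-Z = 14 → O
  i=20: M-L =  1 → B
  i=21: U-G = 14 → O
  i=22: R-S = 25 → Z
  i=23: A-N = 13 → N
  i=24: C-O = 14 → O
  i=25: E-D =  1 → B
  i=26: L-X = 14 → O
  i=27: D-E = 25 → Z
  i=28: R-E = 13 → N
  shifts repeat with period 5: BOZNO

BOZNO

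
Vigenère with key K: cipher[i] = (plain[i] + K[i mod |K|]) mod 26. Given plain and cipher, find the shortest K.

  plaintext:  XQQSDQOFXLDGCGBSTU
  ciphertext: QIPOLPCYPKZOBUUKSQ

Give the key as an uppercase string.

  i= 0: Q-X = 19 → T
  i= 1: I-Q = 18 → S
  i= 2: P-Q = 25 → Z
  i= 3: O-S = 22 → W
  i= 4: L-D =  8 → I
  i= 5: P-Q = 25 → Z
  i= 6: C-O = 14 → O
  i= 7: Y-F = 19 → T
  i= 8: P-X = 18 → S
  i= 9: K-L = 25 → Z
  i=10: Z-D = 22 → W
  i=11: O-G =  8 → I
  i=12: B-C = 25 → Z
  i=13: U-G = 14 → O
  i=14: U-B = 19 → T
  i=15: K-S = 18 → S
  i=16: S-T = 25 → Z
  i=17: Q-U = 22 → W
  shifts repeat with period 7: TSZWIZO

TSZWIZO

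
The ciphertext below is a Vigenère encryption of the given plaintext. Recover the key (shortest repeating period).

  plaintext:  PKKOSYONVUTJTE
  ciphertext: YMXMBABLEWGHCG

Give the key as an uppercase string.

JCNY

  i= 0: Y-P =  9 → J
  i= 1: M-K =  2 → C
  i= 2: X-K = 13 → N
  i= 3: M-O = 24 → Y
  i= 4: B-S =  9 → J
  i= 5: A-Y =  2 → C
  i= 6: B-O = 13 → N
  i= 7: L-N = 24 → Y
  i= 8: E-V =  9 → J
  i= 9: W-U =  2 → C
  i=10: G-T = 13 → N
  i=11: H-J = 24 → Y
  i=12: C-T =  9 → J
  i=13: G-E =  2 → C
  shifts repeat with period 4: JCNY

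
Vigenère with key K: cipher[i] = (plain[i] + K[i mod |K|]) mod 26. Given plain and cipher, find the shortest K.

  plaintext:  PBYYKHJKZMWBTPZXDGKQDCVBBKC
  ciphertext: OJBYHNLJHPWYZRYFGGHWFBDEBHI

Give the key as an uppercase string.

ZIDAXGC

  i= 0: O-P = 25 → Z
  i= 1: J-B =  8 → I
  i= 2: B-Y =  3 → D
  i= 3: Y-Y =  0 → A
  i= 4: H-K = 23 → X
  i= 5: N-H =  6 → G
  i= 6: L-J =  2 → C
  i= 7: J-K = 25 → Z
  i= 8: H-Z =  8 → I
  i= 9: P-M =  3 → D
  i=10: W-W =  0 → A
  i=11: Y-B = 23 → X
  i=12: Z-T =  6 → G
  i=13: R-P =  2 → C
  i=14: Y-Z = 25 → Z
  i=15: F-X =  8 → I
  i=16: G-D =  3 → D
  i=17: G-G =  0 → A
  i=18: H-K = 23 → X
  i=19: W-Q =  6 → G
  i=20: F-D =  2 → C
  i=21: B-C = 25 → Z
  i=22: D-V =  8 → I
  i=23: E-B =  3 → D
  i=24: B-B =  0 → A
  i=25: H-K = 23 → X
  i=26: I-C =  6 → G
  shifts repeat with period 7: ZIDAXGC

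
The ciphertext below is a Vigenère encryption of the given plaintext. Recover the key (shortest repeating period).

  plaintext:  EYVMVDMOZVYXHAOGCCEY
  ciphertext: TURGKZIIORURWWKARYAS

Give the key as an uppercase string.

PWWU

  i= 0: T-E = 15 → P
  i= 1: U-Y = 22 → W
  i= 2: R-V = 22 → W
  i= 3: G-M = 20 → U
  i= 4: K-V = 15 → P
  i= 5: Z-D = 22 → W
  i= 6: I-M = 22 → W
  i= 7: I-O = 20 → U
  i= 8: O-Z = 15 → P
  i= 9: R-V = 22 → W
  i=10: U-Y = 22 → W
  i=11: R-X = 20 → U
  i=12: W-H = 15 → P
  i=13: W-A = 22 → W
  i=14: K-O = 22 → W
  i=15: A-G = 20 → U
  i=16: R-C = 15 → P
  i=17: Y-C = 22 → W
  i=18: A-E = 22 → W
  i=19: S-Y = 20 → U
  shifts repeat with period 4: PWWU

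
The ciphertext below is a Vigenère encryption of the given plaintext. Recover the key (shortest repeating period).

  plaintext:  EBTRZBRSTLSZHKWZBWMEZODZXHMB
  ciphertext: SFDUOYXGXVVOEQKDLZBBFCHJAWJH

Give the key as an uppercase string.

  i= 0: S-E = 14 → O
  i= 1: F-B =  4 → E
  i= 2: D-T = 10 → K
  i= 3: U-R =  3 → D
  i= 4: O-Z = 15 → P
  i= 5: Y-B = 23 → X
  i= 6: X-R =  6 → G
  i= 7: G-S = 14 → O
  i= 8: X-T =  4 → E
  i= 9: V-L = 10 → K
  i=10: V-S =  3 → D
  i=11: O-Z = 15 → P
  i=12: E-H = 23 → X
  i=13: Q-K =  6 → G
  i=14: K-W = 14 → O
  i=15: D-Z =  4 → E
  i=16: L-B = 10 → K
  i=17: Z-W =  3 → D
  i=18: B-M = 15 → P
  i=19: B-E = 23 → X
  i=20: F-Z =  6 → G
  i=21: C-O = 14 → O
  i=22: H-D =  4 → E
  i=23: J-Z = 10 → K
  i=24: A-X =  3 → D
  i=25: W-H = 15 → P
  i=26: J-M = 23 → X
  i=27: H-B =  6 → G
  shifts repeat with period 7: OEKDPXG

OEKDPXG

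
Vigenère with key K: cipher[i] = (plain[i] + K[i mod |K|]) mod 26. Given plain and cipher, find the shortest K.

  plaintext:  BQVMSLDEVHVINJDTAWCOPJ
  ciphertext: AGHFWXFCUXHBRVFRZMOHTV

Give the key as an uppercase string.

  i= 0: A-B = 25 → Z
  i= 1: G-Q = 16 → Q
  i= 2: H-V = 12 → M
  i= 3: F-M = 19 → T
  i= 4: W-S =  4 → E
  i= 5: X-L = 12 → M
  i= 6: F-D =  2 → C
  i= 7: C-E = 24 → Y
  i= 8: U-V = 25 → Z
  i= 9: X-H = 16 → Q
  i=10: H-V = 12 → M
  i=11: B-I = 19 → T
  i=12: R-N =  4 → E
  i=13: V-J = 12 → M
  i=14: F-D =  2 → C
  i=15: R-T = 24 → Y
  i=16: Z-A = 25 → Z
  i=17: M-W = 16 → Q
  i=18: O-C = 12 → M
  i=19: H-O = 19 → T
  i=20: T-P =  4 → E
  i=21: V-J = 12 → M
  shifts repeat with period 8: ZQMTEMCY

ZQMTEMCY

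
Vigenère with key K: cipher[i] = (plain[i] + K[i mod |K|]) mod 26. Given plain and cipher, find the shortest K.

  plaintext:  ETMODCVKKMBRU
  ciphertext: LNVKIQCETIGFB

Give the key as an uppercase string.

HUJWFO

  i= 0: L-E =  7 → H
  i= 1: N-T = 20 → U
  i= 2: V-M =  9 → J
  i= 3: K-O = 22 → W
  i= 4: I-D =  5 → F
  i= 5: Q-C = 14 → O
  i= 6: C-V =  7 → H
  i= 7: E-K = 20 → U
  i= 8: T-K =  9 → J
  i= 9: I-M = 22 → W
  i=10: G-B =  5 → F
  i=11: F-R = 14 → O
  i=12: B-U =  7 → H
  shifts repeat with period 6: HUJWFO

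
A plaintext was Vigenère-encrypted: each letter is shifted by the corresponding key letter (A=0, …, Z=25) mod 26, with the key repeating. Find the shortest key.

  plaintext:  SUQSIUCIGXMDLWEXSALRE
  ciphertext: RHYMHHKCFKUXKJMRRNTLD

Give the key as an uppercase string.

  i= 0: R-S = 25 → Z
  i= 1: H-U = 13 → N
  i= 2: Y-Q =  8 → I
  i= 3: M-S = 20 → U
  i= 4: H-I = 25 → Z
  i= 5: H-U = 13 → N
  i= 6: K-C =  8 → I
  i= 7: C-I = 20 → U
  i= 8: F-G = 25 → Z
  i= 9: K-X = 13 → N
  i=10: U-M =  8 → I
  i=11: X-D = 20 → U
  i=12: K-L = 25 → Z
  i=13: J-W = 13 → N
  i=14: M-E =  8 → I
  i=15: R-X = 20 → U
  i=16: R-S = 25 → Z
  i=17: N-A = 13 → N
  i=18: T-L =  8 → I
  i=19: L-R = 20 → U
  i=20: D-E = 25 → Z
  shifts repeat with period 4: ZNIU

ZNIU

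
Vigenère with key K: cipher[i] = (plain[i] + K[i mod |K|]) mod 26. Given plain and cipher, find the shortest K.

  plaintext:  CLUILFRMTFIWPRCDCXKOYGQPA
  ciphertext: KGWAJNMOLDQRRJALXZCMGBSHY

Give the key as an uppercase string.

IVCSY

  i= 0: K-C =  8 → I
  i= 1: G-L = 21 → V
  i= 2: W-U =  2 → C
  i= 3: A-I = 18 → S
  i= 4: J-L = 24 → Y
  i= 5: N-F =  8 → I
  i= 6: M-R = 21 → V
  i= 7: O-M =  2 → C
  i= 8: L-T = 18 → S
  i= 9: D-F = 24 → Y
  i=10: Q-I =  8 → I
  i=11: R-W = 21 → V
  i=12: R-P =  2 → C
  i=13: J-R = 18 → S
  i=14: A-C = 24 → Y
  i=15: L-D =  8 → I
  i=16: X-C = 21 → V
  i=17: Z-X =  2 → C
  i=18: C-K = 18 → S
  i=19: M-O = 24 → Y
  i=20: G-Y =  8 → I
  i=21: B-G = 21 → V
  i=22: S-Q =  2 → C
  i=23: H-P = 18 → S
  i=24: Y-A = 24 → Y
  shifts repeat with period 5: IVCSY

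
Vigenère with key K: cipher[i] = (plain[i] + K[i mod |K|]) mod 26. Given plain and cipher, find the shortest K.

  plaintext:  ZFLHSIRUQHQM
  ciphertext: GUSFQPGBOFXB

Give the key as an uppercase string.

  i= 0: G-Z =  7 → H
  i= 1: U-F = 15 → P
  i= 2: S-L =  7 → H
  i= 3: F-H = 24 → Y
  i= 4: Q-S = 24 → Y
  i= 5: P-I =  7 → H
  i= 6: G-R = 15 → P
  i= 7: B-U =  7 → H
  i= 8: O-Q = 24 → Y
  i= 9: F-H = 24 → Y
  i=10: X-Q =  7 → H
  i=11: B-M = 15 → P
  shifts repeat with period 5: HPHYY

HPHYY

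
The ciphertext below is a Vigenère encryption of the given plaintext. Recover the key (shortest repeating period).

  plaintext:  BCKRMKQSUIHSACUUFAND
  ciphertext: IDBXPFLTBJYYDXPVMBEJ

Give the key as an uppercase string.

  i= 0: I-B =  7 → H
  i= 1: D-C =  1 → B
  i= 2: B-K = 17 → R
  i= 3: X-R =  6 → G
  i= 4: P-M =  3 → D
  i= 5: F-K = 21 → V
  i= 6: L-Q = 21 → V
  i= 7: T-S =  1 → B
  i= 8: B-U =  7 → H
  i= 9: J-I =  1 → B
  i=10: Y-H = 17 → R
  i=11: Y-S =  6 → G
  i=12: D-A =  3 → D
  i=13: X-C = 21 → V
  i=14: P-U = 21 → V
  i=15: V-U =  1 → B
  i=16: M-F =  7 → H
  i=17: B-A =  1 → B
  i=18: E-N = 17 → R
  i=19: J-D =  6 → G
  shifts repeat with period 8: HBRGDVVB

HBRGDVVB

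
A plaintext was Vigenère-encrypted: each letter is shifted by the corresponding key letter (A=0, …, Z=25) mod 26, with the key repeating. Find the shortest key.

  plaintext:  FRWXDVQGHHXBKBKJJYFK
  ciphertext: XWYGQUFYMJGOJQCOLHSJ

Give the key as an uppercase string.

  i= 0: X-F = 18 → S
  i= 1: W-R =  5 → F
  i= 2: Y-W =  2 → C
  i= 3: G-X =  9 → J
  i= 4: Q-D = 13 → N
  i= 5: U-V = 25 → Z
  i= 6: F-Q = 15 → P
  i= 7: Y-G = 18 → S
  i= 8: M-H =  5 → F
  i= 9: J-H =  2 → C
  i=10: G-X =  9 → J
  i=11: O-B = 13 → N
  i=12: J-K = 25 → Z
  i=13: Q-B = 15 → P
  i=14: C-K = 18 → S
  i=15: O-J =  5 → F
  i=16: L-J =  2 → C
  i=17: H-Y =  9 → J
  i=18: S-F = 13 → N
  i=19: J-K = 25 → Z
  shifts repeat with period 7: SFCJNZP

SFCJNZP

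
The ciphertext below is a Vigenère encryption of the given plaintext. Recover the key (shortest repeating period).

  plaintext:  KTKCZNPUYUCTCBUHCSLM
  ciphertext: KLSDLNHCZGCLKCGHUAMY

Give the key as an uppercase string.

ASIBM

  i= 0: K-K =  0 → A
  i= 1: L-T = 18 → S
  i= 2: S-K =  8 → I
  i= 3: D-C =  1 → B
  i= 4: L-Z = 12 → M
  i= 5: N-N =  0 → A
  i= 6: H-P = 18 → S
  i= 7: C-U =  8 → I
  i= 8: Z-Y =  1 → B
  i= 9: G-U = 12 → M
  i=10: C-C =  0 → A
  i=11: L-T = 18 → S
  i=12: K-C =  8 → I
  i=13: C-B =  1 → B
  i=14: G-U = 12 → M
  i=15: H-H =  0 → A
  i=16: U-C = 18 → S
  i=17: A-S =  8 → I
  i=18: M-L =  1 → B
  i=19: Y-M = 12 → M
  shifts repeat with period 5: ASIBM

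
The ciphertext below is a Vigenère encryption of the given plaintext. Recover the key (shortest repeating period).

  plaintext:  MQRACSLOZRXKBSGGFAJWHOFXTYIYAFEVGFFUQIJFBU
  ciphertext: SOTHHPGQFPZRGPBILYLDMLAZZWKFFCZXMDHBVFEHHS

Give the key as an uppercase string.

  i= 0: S-M =  6 → G
  i= 1: O-Q = 24 → Y
  i= 2: T-R =  2 → C
  i= 3: H-A =  7 → H
  i= 4: H-C =  5 → F
  i= 5: P-S = 23 → X
  i= 6: G-L = 21 → V
  i= 7: Q-O =  2 → C
  i= 8: F-Z =  6 → G
  i= 9: P-R = 24 → Y
  i=10: Z-X =  2 → C
  i=11: R-K =  7 → H
  i=12: G-B =  5 → F
  i=13: P-S = 23 → X
  i=14: B-G = 21 → V
  i=15: I-G =  2 → C
  i=16: L-F =  6 → G
  i=17: Y-A = 24 → Y
  i=18: L-J =  2 → C
  i=19: D-W =  7 → H
  i=20: M-H =  5 → F
  i=21: L-O = 23 → X
  i=22: A-F = 21 → V
  i=23: Z-X =  2 → C
  i=24: Z-T =  6 → G
  i=25: W-Y = 24 → Y
  i=26: K-I =  2 → C
  i=27: F-Y =  7 → H
  i=28: F-A =  5 → F
  i=29: C-F = 23 → X
  i=30: Z-E = 21 → V
  i=31: X-V =  2 → C
  i=32: M-G =  6 → G
  i=33: D-F = 24 → Y
  i=34: H-F =  2 → C
  i=35: B-U =  7 → H
  i=36: V-Q =  5 → F
  i=37: F-I = 23 → X
  i=38: E-J = 21 → V
  i=39: H-F =  2 → C
  i=40: H-B =  6 → G
  i=41: S-U = 24 → Y
  shifts repeat with period 8: GYCHFXVC

GYCHFXVC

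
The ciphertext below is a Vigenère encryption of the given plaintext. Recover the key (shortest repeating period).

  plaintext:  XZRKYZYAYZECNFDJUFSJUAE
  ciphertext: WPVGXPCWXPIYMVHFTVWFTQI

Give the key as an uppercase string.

  i= 0: W-X = 25 → Z
  i= 1: P-Z = 16 → Q
  i= 2: V-R =  4 → E
  i= 3: G-K = 22 → W
  i= 4: X-Y = 25 → Z
  i= 5: P-Z = 16 → Q
  i= 6: C-Y =  4 → E
  i= 7: W-A = 22 → W
  i= 8: X-Y = 25 → Z
  i= 9: P-Z = 16 → Q
  i=10: I-E =  4 → E
  i=11: Y-C = 22 → W
  i=12: M-N = 25 → Z
  i=13: V-F = 16 → Q
  i=14: H-D =  4 → E
  i=15: F-J = 22 → W
  i=16: T-U = 25 → Z
  i=17: V-F = 16 → Q
  i=18: W-S =  4 → E
  i=19: F-J = 22 → W
  i=20: T-U = 25 → Z
  i=21: Q-A = 16 → Q
  i=22: I-E =  4 → E
  shifts repeat with period 4: ZQEW

ZQEW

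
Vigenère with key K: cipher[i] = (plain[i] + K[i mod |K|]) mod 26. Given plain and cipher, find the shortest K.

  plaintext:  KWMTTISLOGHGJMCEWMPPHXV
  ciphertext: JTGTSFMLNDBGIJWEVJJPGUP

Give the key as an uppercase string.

ZXUA

  i= 0: J-K = 25 → Z
  i= 1: T-W = 23 → X
  i= 2: G-M = 20 → U
  i= 3: T-T =  0 → A
  i= 4: S-T = 25 → Z
  i= 5: F-I = 23 → X
  i= 6: M-S = 20 → U
  i= 7: L-L =  0 → A
  i= 8: N-O = 25 → Z
  i= 9: D-G = 23 → X
  i=10: B-H = 20 → U
  i=11: G-G =  0 → A
  i=12: I-J = 25 → Z
  i=13: J-M = 23 → X
  i=14: W-C = 20 → U
  i=15: E-E =  0 → A
  i=16: V-W = 25 → Z
  i=17: J-M = 23 → X
  i=18: J-P = 20 → U
  i=19: P-P =  0 → A
  i=20: G-H = 25 → Z
  i=21: U-X = 23 → X
  i=22: P-V = 20 → U
  shifts repeat with period 4: ZXUA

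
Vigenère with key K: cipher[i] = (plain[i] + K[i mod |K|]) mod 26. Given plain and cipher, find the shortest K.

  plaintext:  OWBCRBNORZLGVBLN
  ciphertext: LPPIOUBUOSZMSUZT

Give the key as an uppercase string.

XTOG

  i= 0: L-O = 23 → X
  i= 1: P-W = 19 → T
  i= 2: P-B = 14 → O
  i= 3: I-C =  6 → G
  i= 4: O-R = 23 → X
  i= 5: U-B = 19 → T
  i= 6: B-N = 14 → O
  i= 7: U-O =  6 → G
  i= 8: O-R = 23 → X
  i= 9: S-Z = 19 → T
  i=10: Z-L = 14 → O
  i=11: M-G =  6 → G
  i=12: S-V = 23 → X
  i=13: U-B = 19 → T
  i=14: Z-L = 14 → O
  i=15: T-N =  6 → G
  shifts repeat with period 4: XTOG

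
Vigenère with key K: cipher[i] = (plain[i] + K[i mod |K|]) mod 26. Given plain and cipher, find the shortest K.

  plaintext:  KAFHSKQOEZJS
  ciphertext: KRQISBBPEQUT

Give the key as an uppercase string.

  i= 0: K-K =  0 → A
  i= 1: R-A = 17 → R
  i= 2: Q-F = 11 → L
  i= 3: I-H =  1 → B
  i= 4: S-S =  0 → A
  i= 5: B-K = 17 → R
  i= 6: B-Q = 11 → L
  i= 7: P-O =  1 → B
  i= 8: E-E =  0 → A
  i= 9: Q-Z = 17 → R
  i=10: U-J = 11 → L
  i=11: T-S =  1 → B
  shifts repeat with period 4: ARLB

ARLB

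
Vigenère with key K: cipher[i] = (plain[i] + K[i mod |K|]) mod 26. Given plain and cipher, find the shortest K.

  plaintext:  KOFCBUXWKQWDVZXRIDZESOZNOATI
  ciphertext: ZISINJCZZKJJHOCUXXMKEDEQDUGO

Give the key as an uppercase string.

PUNGMPFD

  i= 0: Z-K = 15 → P
  i= 1: I-O = 20 → U
  i= 2: S-F = 13 → N
  i= 3: I-C =  6 → G
  i= 4: N-B = 12 → M
  i= 5: J-U = 15 → P
  i= 6: C-X =  5 → F
  i= 7: Z-W =  3 → D
  i= 8: Z-K = 15 → P
  i= 9: K-Q = 20 → U
  i=10: J-W = 13 → N
  i=11: J-D =  6 → G
  i=12: H-V = 12 → M
  i=13: O-Z = 15 → P
  i=14: C-X =  5 → F
  i=15: U-R =  3 → D
  i=16: X-I = 15 → P
  i=17: X-D = 20 → U
  i=18: M-Z = 13 → N
  i=19: K-E =  6 → G
  i=20: E-S = 12 → M
  i=21: D-O = 15 → P
  i=22: E-Z =  5 → F
  i=23: Q-N =  3 → D
  i=24: D-O = 15 → P
  i=25: U-A = 20 → U
  i=26: G-T = 13 → N
  i=27: O-I =  6 → G
  shifts repeat with period 8: PUNGMPFD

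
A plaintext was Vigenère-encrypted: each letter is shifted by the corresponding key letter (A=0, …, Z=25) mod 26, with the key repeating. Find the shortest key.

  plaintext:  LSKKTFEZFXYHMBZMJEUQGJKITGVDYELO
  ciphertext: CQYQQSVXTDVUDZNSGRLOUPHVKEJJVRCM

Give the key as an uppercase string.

RYOGXN

  i= 0: C-L = 17 → R
  i= 1: Q-S = 24 → Y
  i= 2: Y-K = 14 → O
  i= 3: Q-K =  6 → G
  i= 4: Q-T = 23 → X
  i= 5: S-F = 13 → N
  i= 6: V-E = 17 → R
  i= 7: X-Z = 24 → Y
  i= 8: T-F = 14 → O
  i= 9: D-X =  6 → G
  i=10: V-Y = 23 → X
  i=11: U-H = 13 → N
  i=12: D-M = 17 → R
  i=13: Z-B = 24 → Y
  i=14: N-Z = 14 → O
  i=15: S-M =  6 → G
  i=16: G-J = 23 → X
  i=17: R-E = 13 → N
  i=18: L-U = 17 → R
  i=19: O-Q = 24 → Y
  i=20: U-G = 14 → O
  i=21: P-J =  6 → G
  i=22: H-K = 23 → X
  i=23: V-I = 13 → N
  i=24: K-T = 17 → R
  i=25: E-G = 24 → Y
  i=26: J-V = 14 → O
  i=27: J-D =  6 → G
  i=28: V-Y = 23 → X
  i=29: R-E = 13 → N
  i=30: C-L = 17 → R
  i=31: M-O = 24 → Y
  shifts repeat with period 6: RYOGXN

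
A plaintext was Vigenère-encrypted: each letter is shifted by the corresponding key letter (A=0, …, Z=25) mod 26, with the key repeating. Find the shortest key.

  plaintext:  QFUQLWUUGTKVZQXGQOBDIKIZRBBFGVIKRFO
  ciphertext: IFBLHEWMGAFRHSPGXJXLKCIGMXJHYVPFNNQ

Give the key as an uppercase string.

SAHVWIC

  i= 0: I-Q = 18 → S
  i= 1: F-F =  0 → A
  i= 2: B-U =  7 → H
  i= 3: L-Q = 21 → V
  i= 4: H-L = 22 → W
  i= 5: E-W =  8 → I
  i= 6: W-U =  2 → C
  i= 7: M-U = 18 → S
  i= 8: G-G =  0 → A
  i= 9: A-T =  7 → H
  i=10: F-K = 21 → V
  i=11: R-V = 22 → W
  i=12: H-Z =  8 → I
  i=13: S-Q =  2 → C
  i=14: P-X = 18 → S
  i=15: G-G =  0 → A
  i=16: X-Q =  7 → H
  i=17: J-O = 21 → V
  i=18: X-B = 22 → W
  i=19: L-D =  8 → I
  i=20: K-I =  2 → C
  i=21: C-K = 18 → S
  i=22: I-I =  0 → A
  i=23: G-Z =  7 → H
  i=24: M-R = 21 → V
  i=25: X-B = 22 → W
  i=26: J-B =  8 → I
  i=27: H-F =  2 → C
  i=28: Y-G = 18 → S
  i=29: V-V =  0 → A
  i=30: P-I =  7 → H
  i=31: F-K = 21 → V
  i=32: N-R = 22 → W
  i=33: N-F =  8 → I
  i=34: Q-O =  2 → C
  shifts repeat with period 7: SAHVWIC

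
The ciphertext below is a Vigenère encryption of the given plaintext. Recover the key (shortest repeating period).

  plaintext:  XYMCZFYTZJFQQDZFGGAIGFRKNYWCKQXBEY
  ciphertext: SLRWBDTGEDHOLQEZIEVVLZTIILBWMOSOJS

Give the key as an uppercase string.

  i= 0: S-X = 21 → V
  i= 1: L-Y = 13 → N
  i= 2: R-M =  5 → F
  i= 3: W-C = 20 → U
  i= 4: B-Z =  2 → C
  i= 5: D-F = 24 → Y
  i= 6: T-Y = 21 → V
  i= 7: G-T = 13 → N
  i= 8: E-Z =  5 → F
  i= 9: D-J = 20 → U
  i=10: H-F =  2 → C
  i=11: O-Q = 24 → Y
  i=12: L-Q = 21 → V
  i=13: Q-D = 13 → N
  i=14: E-Z =  5 → F
  i=15: Z-F = 20 → U
  i=16: I-G =  2 → C
  i=17: E-G = 24 → Y
  i=18: V-A = 21 → V
  i=19: V-I = 13 → N
  i=20: L-G =  5 → F
  i=21: Z-F = 20 → U
  i=22: T-R =  2 → C
  i=23: I-K = 24 → Y
  i=24: I-N = 21 → V
  i=25: L-Y = 13 → N
  i=26: B-W =  5 → F
  i=27: W-C = 20 → U
  i=28: M-K =  2 → C
  i=29: O-Q = 24 → Y
  i=30: S-X = 21 → V
  i=31: O-B = 13 → N
  i=32: J-E =  5 → F
  i=33: S-Y = 20 → U
  shifts repeat with period 6: VNFUCY

VNFUCY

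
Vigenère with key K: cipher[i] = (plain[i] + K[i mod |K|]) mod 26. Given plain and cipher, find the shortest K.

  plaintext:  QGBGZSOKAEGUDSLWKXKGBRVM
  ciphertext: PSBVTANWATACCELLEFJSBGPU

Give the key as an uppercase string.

ZMAPUI

  i= 0: P-Q = 25 → Z
  i= 1: S-G = 12 → M
  i= 2: B-B =  0 → A
  i= 3: V-G = 15 → P
  i= 4: T-Z = 20 → U
  i= 5: A-S =  8 → I
  i= 6: N-O = 25 → Z
  i= 7: W-K = 12 → M
  i= 8: A-A =  0 → A
  i= 9: T-E = 15 → P
  i=10: A-G = 20 → U
  i=11: C-U =  8 → I
  i=12: C-D = 25 → Z
  i=13: E-S = 12 → M
  i=14: L-L =  0 → A
  i=15: L-W = 15 → P
  i=16: E-K = 20 → U
  i=17: F-X =  8 → I
  i=18: J-K = 25 → Z
  i=19: S-G = 12 → M
  i=20: B-B =  0 → A
  i=21: G-R = 15 → P
  i=22: P-V = 20 → U
  i=23: U-M =  8 → I
  shifts repeat with period 6: ZMAPUI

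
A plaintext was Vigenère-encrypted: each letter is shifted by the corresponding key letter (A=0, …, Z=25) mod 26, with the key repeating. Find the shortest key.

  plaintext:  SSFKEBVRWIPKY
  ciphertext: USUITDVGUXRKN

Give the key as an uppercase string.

  i= 0: U-S =  2 → C
  i= 1: S-S =  0 → A
  i= 2: U-F = 15 → P
  i= 3: I-K = 24 → Y
  i= 4: T-E = 15 → P
  i= 5: D-B =  2 → C
  i= 6: V-V =  0 → A
  i= 7: G-R = 15 → P
  i= 8: U-W = 24 → Y
  i= 9: X-I = 15 → P
  i=10: R-P =  2 → C
  i=11: K-K =  0 → A
  i=12: N-Y = 15 → P
  shifts repeat with period 5: CAPYP

CAPYP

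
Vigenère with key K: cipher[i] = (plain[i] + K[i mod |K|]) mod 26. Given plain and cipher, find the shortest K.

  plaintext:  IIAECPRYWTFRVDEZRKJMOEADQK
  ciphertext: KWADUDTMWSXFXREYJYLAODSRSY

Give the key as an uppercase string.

  i= 0: K-I =  2 → C
  i= 1: W-I = 14 → O
  i= 2: A-A =  0 → A
  i= 3: D-E = 25 → Z
  i= 4: U-C = 18 → S
  i= 5: D-P = 14 → O
  i= 6: T-R =  2 → C
  i= 7: M-Y = 14 → O
  i= 8: W-W =  0 → A
  i= 9: S-T = 25 → Z
  i=10: X-F = 18 → S
  i=11: F-R = 14 → O
  i=12: X-V =  2 → C
  i=13: R-D = 14 → O
  i=14: E-E =  0 → A
  i=15: Y-Z = 25 → Z
  i=16: J-R = 18 → S
  i=17: Y-K = 14 → O
  i=18: L-J =  2 → C
  i=19: A-M = 14 → O
  i=20: O-O =  0 → A
  i=21: D-E = 25 → Z
  i=22: S-A = 18 → S
  i=23: R-D = 14 → O
  i=24: S-Q =  2 → C
  i=25: Y-K = 14 → O
  shifts repeat with period 6: COAZSO

COAZSO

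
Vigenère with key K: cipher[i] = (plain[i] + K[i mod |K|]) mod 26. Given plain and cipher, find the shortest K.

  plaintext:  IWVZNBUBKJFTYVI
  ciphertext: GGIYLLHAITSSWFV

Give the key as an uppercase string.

YKNZ

  i= 0: G-I = 24 → Y
  i= 1: G-W = 10 → K
  i= 2: I-V = 13 → N
  i= 3: Y-Z = 25 → Z
  i= 4: L-N = 24 → Y
  i= 5: L-B = 10 → K
  i= 6: H-U = 13 → N
  i= 7: A-B = 25 → Z
  i= 8: I-K = 24 → Y
  i= 9: T-J = 10 → K
  i=10: S-F = 13 → N
  i=11: S-T = 25 → Z
  i=12: W-Y = 24 → Y
  i=13: F-V = 10 → K
  i=14: V-I = 13 → N
  shifts repeat with period 4: YKNZ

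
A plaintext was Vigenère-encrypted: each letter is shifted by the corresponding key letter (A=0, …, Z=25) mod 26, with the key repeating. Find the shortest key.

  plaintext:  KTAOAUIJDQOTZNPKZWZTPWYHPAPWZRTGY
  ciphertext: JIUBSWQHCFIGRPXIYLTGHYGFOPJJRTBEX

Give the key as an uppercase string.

  i= 0: J-K = 25 → Z
  i= 1: I-T = 15 → P
  i= 2: U-A = 20 → U
  i= 3: B-O = 13 → N
  i= 4: S-A = 18 → S
  i= 5: W-U =  2 → C
  i= 6: Q-I =  8 → I
  i= 7: H-J = 24 → Y
  i= 8: C-D = 25 → Z
  i= 9: F-Q = 15 → P
  i=10: I-O = 20 → U
  i=11: G-T = 13 → N
  i=12: R-Z = 18 → S
  i=13: P-N =  2 → C
  i=14: X-P =  8 → I
  i=15: I-K = 24 → Y
  i=16: Y-Z = 25 → Z
  i=17: L-W = 15 → P
  i=18: T-Z = 20 → U
  i=19: G-T = 13 → N
  i=20: H-P = 18 → S
  i=21: Y-W =  2 → C
  i=22: G-Y =  8 → I
  i=23: F-H = 24 → Y
  i=24: O-P = 25 → Z
  i=25: P-A = 15 → P
  i=26: J-P = 20 → U
  i=27: J-W = 13 → N
  i=28: R-Z = 18 → S
  i=29: T-R =  2 → C
  i=30: B-T =  8 → I
  i=31: E-G = 24 → Y
  i=32: X-Y = 25 → Z
  shifts repeat with period 8: ZPUNSCIY

ZPUNSCIY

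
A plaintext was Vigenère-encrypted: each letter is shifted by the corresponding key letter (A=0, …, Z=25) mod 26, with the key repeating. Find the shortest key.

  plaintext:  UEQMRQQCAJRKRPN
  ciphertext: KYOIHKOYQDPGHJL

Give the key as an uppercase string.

QUYW

  i= 0: K-U = 16 → Q
  i= 1: Y-E = 20 → U
  i= 2: O-Q = 24 → Y
  i= 3: I-M = 22 → W
  i= 4: H-R = 16 → Q
  i= 5: K-Q = 20 → U
  i= 6: O-Q = 24 → Y
  i= 7: Y-C = 22 → W
  i= 8: Q-A = 16 → Q
  i= 9: D-J = 20 → U
  i=10: P-R = 24 → Y
  i=11: G-K = 22 → W
  i=12: H-R = 16 → Q
  i=13: J-P = 20 → U
  i=14: L-N = 24 → Y
  shifts repeat with period 4: QUYW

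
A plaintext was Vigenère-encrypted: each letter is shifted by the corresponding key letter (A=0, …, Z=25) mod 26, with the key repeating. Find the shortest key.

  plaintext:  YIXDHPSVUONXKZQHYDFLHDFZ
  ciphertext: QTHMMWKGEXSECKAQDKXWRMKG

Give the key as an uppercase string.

SLKJFH

  i= 0: Q-Y = 18 → S
  i= 1: T-I = 11 → L
  i= 2: H-X = 10 → K
  i= 3: M-D =  9 → J
  i= 4: M-H =  5 → F
  i= 5: W-P =  7 → H
  i= 6: K-S = 18 → S
  i= 7: G-V = 11 → L
  i= 8: E-U = 10 → K
  i= 9: X-O =  9 → J
  i=10: S-N =  5 → F
  i=11: E-X =  7 → H
  i=12: C-K = 18 → S
  i=13: K-Z = 11 → L
  i=14: A-Q = 10 → K
  i=15: Q-H =  9 → J
  i=16: D-Y =  5 → F
  i=17: K-D =  7 → H
  i=18: X-F = 18 → S
  i=19: W-L = 11 → L
  i=20: R-H = 10 → K
  i=21: M-D =  9 → J
  i=22: K-F =  5 → F
  i=23: G-Z =  7 → H
  shifts repeat with period 6: SLKJFH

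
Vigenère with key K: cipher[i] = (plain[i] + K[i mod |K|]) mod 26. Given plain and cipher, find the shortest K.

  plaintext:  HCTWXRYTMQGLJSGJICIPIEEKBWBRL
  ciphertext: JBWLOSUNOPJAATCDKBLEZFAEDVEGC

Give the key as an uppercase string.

CZDPRBWU

  i= 0: J-H =  2 → C
  i= 1: B-C = 25 → Z
  i= 2: W-T =  3 → D
  i= 3: L-W = 15 → P
  i= 4: O-X = 17 → R
  i= 5: S-R =  1 → B
  i= 6: U-Y = 22 → W
  i= 7: N-T = 20 → U
  i= 8: O-M =  2 → C
  i= 9: P-Q = 25 → Z
  i=10: J-G =  3 → D
  i=11: A-L = 15 → P
  i=12: A-J = 17 → R
  i=13: T-S =  1 → B
  i=14: C-G = 22 → W
  i=15: D-J = 20 → U
  i=16: K-I =  2 → C
  i=17: B-C = 25 → Z
  i=18: L-I =  3 → D
  i=19: E-P = 15 → P
  i=20: Z-I = 17 → R
  i=21: F-E =  1 → B
  i=22: A-E = 22 → W
  i=23: E-K = 20 → U
  i=24: D-B =  2 → C
  i=25: V-W = 25 → Z
  i=26: E-B =  3 → D
  i=27: G-R = 15 → P
  i=28: C-L = 17 → R
  shifts repeat with period 8: CZDPRBWU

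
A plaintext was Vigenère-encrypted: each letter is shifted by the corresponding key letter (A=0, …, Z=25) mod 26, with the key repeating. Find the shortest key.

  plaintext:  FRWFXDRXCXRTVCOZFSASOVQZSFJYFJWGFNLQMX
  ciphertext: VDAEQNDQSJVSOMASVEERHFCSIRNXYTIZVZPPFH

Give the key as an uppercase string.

  i= 0: V-F = 16 → Q
  i= 1: D-R = 12 → M
  i= 2: A-W =  4 → E
  i= 3: E-F = 25 → Z
  i= 4: Q-X = 19 → T
  i= 5: N-D = 10 → K
  i= 6: D-R = 12 → M
  i= 7: Q-X = 19 → T
  i= 8: S-C = 16 → Q
  i= 9: J-X = 12 → M
  i=10: V-R =  4 → E
  i=11: S-T = 25 → Z
  i=12: O-V = 19 → T
  i=13: M-C = 10 → K
  i=14: A-O = 12 → M
  i=15: S-Z = 19 → T
  i=16: V-F = 16 → Q
  i=17: E-S = 12 → M
  i=18: E-A =  4 → E
  i=19: R-S = 25 → Z
  i=20: H-O = 19 → T
  i=21: F-V = 10 → K
  i=22: C-Q = 12 → M
  i=23: S-Z = 19 → T
  i=24: I-S = 16 → Q
  i=25: R-F = 12 → M
  i=26: N-J =  4 → E
  i=27: X-Y = 25 → Z
  i=28: Y-F = 19 → T
  i=29: T-J = 10 → K
  i=30: I-W = 12 → M
  i=31: Z-G = 19 → T
  i=32: V-F = 16 → Q
  i=33: Z-N = 12 → M
  i=34: P-L =  4 → E
  i=35: P-Q = 25 → Z
  i=36: F-M = 19 → T
  i=37: H-X = 10 → K
  shifts repeat with period 8: QMEZTKMT

QMEZTKMT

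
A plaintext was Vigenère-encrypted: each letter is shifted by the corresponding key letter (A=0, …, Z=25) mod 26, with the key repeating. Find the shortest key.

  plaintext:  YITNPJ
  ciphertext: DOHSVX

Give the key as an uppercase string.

FGO

  i= 0: D-Y =  5 → F
  i= 1: O-I =  6 → G
  i= 2: H-T = 14 → O
  i= 3: S-N =  5 → F
  i= 4: V-P =  6 → G
  i= 5: X-J = 14 → O
  shifts repeat with period 3: FGO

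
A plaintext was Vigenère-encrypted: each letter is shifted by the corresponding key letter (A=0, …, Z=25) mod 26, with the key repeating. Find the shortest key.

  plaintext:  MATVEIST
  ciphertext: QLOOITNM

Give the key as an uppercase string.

ELVT

  i= 0: Q-M =  4 → E
  i= 1: L-A = 11 → L
  i= 2: O-T = 21 → V
  i= 3: O-V = 19 → T
  i= 4: I-E =  4 → E
  i= 5: T-I = 11 → L
  i= 6: N-S = 21 → V
  i= 7: M-T = 19 → T
  shifts repeat with period 4: ELVT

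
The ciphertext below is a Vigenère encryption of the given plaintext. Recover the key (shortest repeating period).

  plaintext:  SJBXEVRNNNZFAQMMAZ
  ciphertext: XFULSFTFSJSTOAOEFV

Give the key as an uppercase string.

  i= 0: X-S =  5 → F
  i= 1: F-J = 22 → W
  i= 2: U-B = 19 → T
  i= 3: L-X = 14 → O
  i= 4: S-E = 14 → O
  i= 5: F-V = 10 → K
  i= 6: T-R =  2 → C
  i= 7: F-N = 18 → S
  i= 8: S-N =  5 → F
  i= 9: J-N = 22 → W
  i=10: S-Z = 19 → T
  i=11: T-F = 14 → O
  i=12: O-A = 14 → O
  i=13: A-Q = 10 → K
  i=14: O-M =  2 → C
  i=15: E-M = 18 → S
  i=16: F-A =  5 → F
  i=17: V-Z = 22 → W
  shifts repeat with period 8: FWTOOKCS

FWTOOKCS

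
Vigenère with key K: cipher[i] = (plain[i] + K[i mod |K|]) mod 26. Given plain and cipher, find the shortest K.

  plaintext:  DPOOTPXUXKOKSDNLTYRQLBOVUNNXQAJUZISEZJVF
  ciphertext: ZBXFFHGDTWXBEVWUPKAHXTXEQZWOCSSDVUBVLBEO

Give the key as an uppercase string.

  i= 0: Z-D = 22 → W
  i= 1: B-P = 12 → M
  i= 2: X-O =  9 → J
  i= 3: F-O = 17 → R
  i= 4: F-T = 12 → M
  i= 5: H-P = 18 → S
  i= 6: G-X =  9 → J
  i= 7: D-U =  9 → J
  i= 8: T-X = 22 → W
  i= 9: W-K = 12 → M
  i=10: X-O =  9 → J
  i=11: B-K = 17 → R
  i=12: E-S = 12 → M
  i=13: V-D = 18 → S
  i=14: W-N =  9 → J
  i=15: U-L =  9 → J
  i=16: P-T = 22 → W
  i=17: K-Y = 12 → M
  i=18: A-R =  9 → J
  i=19: H-Q = 17 → R
  i=20: X-L = 12 → M
  i=21: T-B = 18 → S
  i=22: X-O =  9 → J
  i=23: E-V =  9 → J
  i=24: Q-U = 22 → W
  i=25: Z-N = 12 → M
  i=26: W-N =  9 → J
  i=27: O-X = 17 → R
  i=28: C-Q = 12 → M
  i=29: S-A = 18 → S
  i=30: S-J =  9 → J
  i=31: D-U =  9 → J
  i=32: V-Z = 22 → W
  i=33: U-I = 12 → M
  i=34: B-S =  9 → J
  i=35: V-E = 17 → R
  i=36: L-Z = 12 → M
  i=37: B-J = 18 → S
  i=38: E-V =  9 → J
  i=39: O-F =  9 → J
  shifts repeat with period 8: WMJRMSJJ

WMJRMSJJ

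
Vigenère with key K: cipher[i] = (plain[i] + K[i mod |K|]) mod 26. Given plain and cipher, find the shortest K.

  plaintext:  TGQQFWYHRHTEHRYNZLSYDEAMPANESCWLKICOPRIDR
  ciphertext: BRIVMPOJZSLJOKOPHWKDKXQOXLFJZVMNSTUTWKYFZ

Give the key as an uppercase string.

  i= 0: B-T =  8 → I
  i= 1: R-G = 11 → L
  i= 2: I-Q = 18 → S
  i= 3: V-Q =  5 → F
  i= 4: M-F =  7 → H
  i= 5: P-W = 19 → T
  i= 6: O-Y = 16 → Q
  i= 7: J-H =  2 → C
  i= 8: Z-R =  8 → I
  i= 9: S-H = 11 → L
  i=10: L-T = 18 → S
  i=11: J-E =  5 → F
  i=12: O-H =  7 → H
  i=13: K-R = 19 → T
  i=14: O-Y = 16 → Q
  i=15: P-N =  2 → C
  i=16: H-Z =  8 → I
  i=17: W-L = 11 → L
  i=18: K-S = 18 → S
  i=19: D-Y =  5 → F
  i=20: K-D =  7 → H
  i=21: X-E = 19 → T
  i=22: Q-A = 16 → Q
  i=23: O-M =  2 → C
  i=24: X-P =  8 → I
  i=25: L-A = 11 → L
  i=26: F-N = 18 → S
  i=27: J-E =  5 → F
  i=28: Z-S =  7 → H
  i=29: V-C = 19 → T
  i=30: M-W = 16 → Q
  i=31: N-L =  2 → C
  i=32: S-K =  8 → I
  i=33: T-I = 11 → L
  i=34: U-C = 18 → S
  i=35: T-O =  5 → F
  i=36: W-P =  7 → H
  i=37: K-R = 19 → T
  i=38: Y-I = 16 → Q
  i=39: F-D =  2 → C
  i=40: Z-R =  8 → I
  shifts repeat with period 8: ILSFHTQC

ILSFHTQC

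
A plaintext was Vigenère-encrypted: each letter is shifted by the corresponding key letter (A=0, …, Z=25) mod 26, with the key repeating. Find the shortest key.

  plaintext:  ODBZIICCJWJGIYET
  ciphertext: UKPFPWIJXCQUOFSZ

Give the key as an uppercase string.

GHO

  i= 0: U-O =  6 → G
  i= 1: K-D =  7 → H
  i= 2: P-B = 14 → O
  i= 3: F-Z =  6 → G
  i= 4: P-I =  7 → H
  i= 5: W-I = 14 → O
  i= 6: I-C =  6 → G
  i= 7: J-C =  7 → H
  i= 8: X-J = 14 → O
  i= 9: C-W =  6 → G
  i=10: Q-J =  7 → H
  i=11: U-G = 14 → O
  i=12: O-I =  6 → G
  i=13: F-Y =  7 → H
  i=14: S-E = 14 → O
  i=15: Z-T =  6 → G
  shifts repeat with period 3: GHO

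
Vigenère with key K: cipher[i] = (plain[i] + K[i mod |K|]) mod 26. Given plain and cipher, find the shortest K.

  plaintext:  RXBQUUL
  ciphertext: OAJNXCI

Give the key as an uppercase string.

  i= 0: O-R = 23 → X
  i= 1: A-X =  3 → D
  i= 2: J-B =  8 → I
  i= 3: N-Q = 23 → X
  i= 4: X-U =  3 → D
  i= 5: C-U =  8 → I
  i= 6: I-L = 23 → X
  shifts repeat with period 3: XDI

XDI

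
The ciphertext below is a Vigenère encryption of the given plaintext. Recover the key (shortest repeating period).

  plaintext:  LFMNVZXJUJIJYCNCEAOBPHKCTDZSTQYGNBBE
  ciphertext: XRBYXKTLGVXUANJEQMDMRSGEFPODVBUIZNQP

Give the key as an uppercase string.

MMPLCLWC

  i= 0: X-L = 12 → M
  i= 1: R-F = 12 → M
  i= 2: B-M = 15 → P
  i= 3: Y-N = 11 → L
  i= 4: X-V =  2 → C
  i= 5: K-Z = 11 → L
  i= 6: T-X = 22 → W
  i= 7: L-J =  2 → C
  i= 8: G-U = 12 → M
  i= 9: V-J = 12 → M
  i=10: X-I = 15 → P
  i=11: U-J = 11 → L
  i=12: A-Y =  2 → C
  i=13: N-C = 11 → L
  i=14: J-N = 22 → W
  i=15: E-C =  2 → C
  i=16: Q-E = 12 → M
  i=17: M-A = 12 → M
  i=18: D-O = 15 → P
  i=19: M-B = 11 → L
  i=20: R-P =  2 → C
  i=21: S-H = 11 → L
  i=22: G-K = 22 → W
  i=23: E-C =  2 → C
  i=24: F-T = 12 → M
  i=25: P-D = 12 → M
  i=26: O-Z = 15 → P
  i=27: D-S = 11 → L
  i=28: V-T =  2 → C
  i=29: B-Q = 11 → L
  i=30: U-Y = 22 → W
  i=31: I-G =  2 → C
  i=32: Z-N = 12 → M
  i=33: N-B = 12 → M
  i=34: Q-B = 15 → P
  i=35: P-E = 11 → L
  shifts repeat with period 8: MMPLCLWC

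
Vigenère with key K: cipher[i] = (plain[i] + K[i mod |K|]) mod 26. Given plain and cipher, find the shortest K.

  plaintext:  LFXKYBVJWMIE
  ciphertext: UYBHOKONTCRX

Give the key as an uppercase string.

JTEXQ

  i= 0: U-L =  9 → J
  i= 1: Y-F = 19 → T
  i= 2: B-X =  4 → E
  i= 3: H-K = 23 → X
  i= 4: O-Y = 16 → Q
  i= 5: K-B =  9 → J
  i= 6: O-V = 19 → T
  i= 7: N-J =  4 → E
  i= 8: T-W = 23 → X
  i= 9: C-M = 16 → Q
  i=10: R-I =  9 → J
  i=11: X-E = 19 → T
  shifts repeat with period 5: JTEXQ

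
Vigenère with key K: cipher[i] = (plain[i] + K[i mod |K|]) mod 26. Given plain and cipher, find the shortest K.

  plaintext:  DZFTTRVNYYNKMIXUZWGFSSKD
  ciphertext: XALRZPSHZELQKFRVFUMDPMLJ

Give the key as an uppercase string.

  i= 0: X-D = 20 → U
  i= 1: A-Z =  1 → B
  i= 2: L-F =  6 → G
  i= 3: R-T = 24 → Y
  i= 4: Z-T =  6 → G
  i= 5: P-R = 24 → Y
  i= 6: S-V = 23 → X
  i= 7: H-N = 20 → U
  i= 8: Z-Y =  1 → B
  i= 9: E-Y =  6 → G
  i=10: L-N = 24 → Y
  i=11: Q-K =  6 → G
  i=12: K-M = 24 → Y
  i=13: F-I = 23 → X
  i=14: R-X = 20 → U
  i=15: V-U =  1 → B
  i=16: F-Z =  6 → G
  i=17: U-W = 24 → Y
  i=18: M-G =  6 → G
  i=19: D-F = 24 → Y
  i=20: P-S = 23 → X
  i=21: M-S = 20 → U
  i=22: L-K =  1 → B
  i=23: J-D =  6 → G
  shifts repeat with period 7: UBGYGYX

UBGYGYX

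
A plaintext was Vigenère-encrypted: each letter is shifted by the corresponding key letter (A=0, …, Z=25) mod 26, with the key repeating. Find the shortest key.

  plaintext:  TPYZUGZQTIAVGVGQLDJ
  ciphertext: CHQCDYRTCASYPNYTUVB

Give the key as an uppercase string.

JSSD

  i= 0: C-T =  9 → J
  i= 1: H-P = 18 → S
  i= 2: Q-Y = 18 → S
  i= 3: C-Z =  3 → D
  i= 4: D-U =  9 → J
  i= 5: Y-G = 18 → S
  i= 6: R-Z = 18 → S
  i= 7: T-Q =  3 → D
  i= 8: C-T =  9 → J
  i= 9: A-I = 18 → S
  i=10: S-A = 18 → S
  i=11: Y-V =  3 → D
  i=12: P-G =  9 → J
  i=13: N-V = 18 → S
  i=14: Y-G = 18 → S
  i=15: T-Q =  3 → D
  i=16: U-L =  9 → J
  i=17: V-D = 18 → S
  i=18: B-J = 18 → S
  shifts repeat with period 4: JSSD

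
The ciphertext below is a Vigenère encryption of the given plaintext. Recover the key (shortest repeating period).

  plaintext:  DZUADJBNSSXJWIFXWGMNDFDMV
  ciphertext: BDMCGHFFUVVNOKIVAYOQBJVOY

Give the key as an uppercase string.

YESCD

  i= 0: B-D = 24 → Y
  i= 1: D-Z =  4 → E
  i= 2: M-U = 18 → S
  i= 3: C-A =  2 → C
  i= 4: G-D =  3 → D
  i= 5: H-J = 24 → Y
  i= 6: F-B =  4 → E
  i= 7: F-N = 18 → S
  i= 8: U-S =  2 → C
  i= 9: V-S =  3 → D
  i=10: V-X = 24 → Y
  i=11: N-J =  4 → E
  i=12: O-W = 18 → S
  i=13: K-I =  2 → C
  i=14: I-F =  3 → D
  i=15: V-X = 24 → Y
  i=16: A-W =  4 → E
  i=17: Y-G = 18 → S
  i=18: O-M =  2 → C
  i=19: Q-N =  3 → D
  i=20: B-D = 24 → Y
  i=21: J-F =  4 → E
  i=22: V-D = 18 → S
  i=23: O-M =  2 → C
  i=24: Y-V =  3 → D
  shifts repeat with period 5: YESCD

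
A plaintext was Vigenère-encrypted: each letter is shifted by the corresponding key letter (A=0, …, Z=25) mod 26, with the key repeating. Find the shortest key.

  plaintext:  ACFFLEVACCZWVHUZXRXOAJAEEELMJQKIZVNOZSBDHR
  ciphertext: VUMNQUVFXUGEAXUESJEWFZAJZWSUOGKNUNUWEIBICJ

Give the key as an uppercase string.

VSHIFQAF

  i= 0: V-A = 21 → V
  i= 1: U-C = 18 → S
  i= 2: M-F =  7 → H
  i= 3: N-F =  8 → I
  i= 4: Q-L =  5 → F
  i= 5: U-E = 16 → Q
  i= 6: V-V =  0 → A
  i= 7: F-A =  5 → F
  i= 8: X-C = 21 → V
  i= 9: U-C = 18 → S
  i=10: G-Z =  7 → H
  i=11: E-W =  8 → I
  i=12: A-V =  5 → F
  i=13: X-H = 16 → Q
  i=14: U-U =  0 → A
  i=15: E-Z =  5 → F
  i=16: S-X = 21 → V
  i=17: J-R = 18 → S
  i=18: E-X =  7 → H
  i=19: W-O =  8 → I
  i=20: F-A =  5 → F
  i=21: Z-J = 16 → Q
  i=22: A-A =  0 → A
  i=23: J-E =  5 → F
  i=24: Z-E = 21 → V
  i=25: W-E = 18 → S
  i=26: S-L =  7 → H
  i=27: U-M =  8 → I
  i=28: O-J =  5 → F
  i=29: G-Q = 16 → Q
  i=30: K-K =  0 → A
  i=31: N-I =  5 → F
  i=32: U-Z = 21 → V
  i=33: N-V = 18 → S
  i=34: U-N =  7 → H
  i=35: W-O =  8 → I
  i=36: E-Z =  5 → F
  i=37: I-S = 16 → Q
  i=38: B-B =  0 → A
  i=39: I-D =  5 → F
  i=40: C-H = 21 → V
  i=41: J-R = 18 → S
  shifts repeat with period 8: VSHIFQAF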